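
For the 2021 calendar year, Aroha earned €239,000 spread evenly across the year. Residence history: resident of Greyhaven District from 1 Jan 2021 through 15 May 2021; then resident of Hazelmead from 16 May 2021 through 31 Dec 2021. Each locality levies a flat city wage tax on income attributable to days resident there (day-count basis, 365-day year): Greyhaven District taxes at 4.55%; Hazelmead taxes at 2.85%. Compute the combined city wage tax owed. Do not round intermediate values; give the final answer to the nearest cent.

Greyhaven District, 1 Jan – 15 May 2021: 135 days → €239,000 × 4.55% × 135/365 = €4,022.0753
Hazelmead, 16 May – 31 Dec 2021: 230 days → €239,000 × 2.85% × 230/365 = €4,292.1781
Total = €8,314.2534

€8,314.25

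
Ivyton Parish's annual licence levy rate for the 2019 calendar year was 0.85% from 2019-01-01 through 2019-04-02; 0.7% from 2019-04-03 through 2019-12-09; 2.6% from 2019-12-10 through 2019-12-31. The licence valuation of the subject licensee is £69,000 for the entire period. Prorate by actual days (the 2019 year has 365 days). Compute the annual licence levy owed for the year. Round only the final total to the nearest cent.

£588.11

2019-01-01 to 2019-04-02: 92 days at 0.85% → £69,000 × 0.85% × 92/365 = £147.8301
2019-04-03 to 2019-12-09: 251 days at 0.7% → £69,000 × 0.7% × 251/365 = £332.1452
2019-12-10 to 2019-12-31: 22 days at 2.6% → £69,000 × 2.6% × 22/365 = £108.1315
Total = £588.1068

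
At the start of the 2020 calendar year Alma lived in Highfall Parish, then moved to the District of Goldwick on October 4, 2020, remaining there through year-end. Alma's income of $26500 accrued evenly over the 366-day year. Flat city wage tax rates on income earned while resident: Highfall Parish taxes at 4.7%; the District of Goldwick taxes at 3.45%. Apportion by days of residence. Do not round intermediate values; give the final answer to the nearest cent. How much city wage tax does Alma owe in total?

$1164.95

Highfall Parish, January 1 – October 3, 2020: 277 days → $26500 × 4.7% × 277/366 = $942.6325
The District of Goldwick, October 4 – December 31, 2020: 89 days → $26500 × 3.45% × 89/366 = $222.3176
Total = $1164.9501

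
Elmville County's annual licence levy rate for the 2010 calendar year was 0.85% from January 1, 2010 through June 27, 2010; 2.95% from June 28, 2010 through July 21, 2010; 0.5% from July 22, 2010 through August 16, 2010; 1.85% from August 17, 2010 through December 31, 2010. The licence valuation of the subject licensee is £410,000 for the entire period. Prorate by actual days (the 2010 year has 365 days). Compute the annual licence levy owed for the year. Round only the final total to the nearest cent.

January 1 – June 27, 2010: 178 days at 0.85% → £410,000 × 0.85% × 178/365 = £1,699.5342
June 28 – July 21, 2010: 24 days at 2.95% → £410,000 × 2.95% × 24/365 = £795.2877
July 22 – August 16, 2010: 26 days at 0.5% → £410,000 × 0.5% × 26/365 = £146.0274
August 17 – December 31, 2010: 137 days at 1.85% → £410,000 × 1.85% × 137/365 = £2,846.9726
Total = £5,487.8219

£5,487.82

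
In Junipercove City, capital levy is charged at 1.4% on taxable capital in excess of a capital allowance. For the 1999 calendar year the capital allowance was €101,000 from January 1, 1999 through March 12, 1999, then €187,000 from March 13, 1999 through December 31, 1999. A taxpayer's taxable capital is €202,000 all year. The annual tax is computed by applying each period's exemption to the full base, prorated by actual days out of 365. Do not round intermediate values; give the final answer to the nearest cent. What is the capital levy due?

January 1 – March 12, 1999: 71 days, exemption €101,000 → (€202,000 − €101,000) × 1.4% × 71/365 = €275.0521
March 13 – December 31, 1999: 294 days, exemption €187,000 → (€202,000 − €187,000) × 1.4% × 294/365 = €169.1507
Total = €444.2027

€444.20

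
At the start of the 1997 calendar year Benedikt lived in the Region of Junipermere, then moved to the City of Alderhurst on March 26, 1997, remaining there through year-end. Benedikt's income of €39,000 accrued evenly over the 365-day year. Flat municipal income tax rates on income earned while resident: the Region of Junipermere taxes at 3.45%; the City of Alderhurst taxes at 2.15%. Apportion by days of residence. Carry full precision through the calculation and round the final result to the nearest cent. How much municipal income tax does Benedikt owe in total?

€955.18

The Region of Junipermere, January 1 – March 25, 1997: 84 days → €39,000 × 3.45% × 84/365 = €309.6493
The City of Alderhurst, March 26 – December 31, 1997: 281 days → €39,000 × 2.15% × 281/365 = €645.5301
Total = €955.1795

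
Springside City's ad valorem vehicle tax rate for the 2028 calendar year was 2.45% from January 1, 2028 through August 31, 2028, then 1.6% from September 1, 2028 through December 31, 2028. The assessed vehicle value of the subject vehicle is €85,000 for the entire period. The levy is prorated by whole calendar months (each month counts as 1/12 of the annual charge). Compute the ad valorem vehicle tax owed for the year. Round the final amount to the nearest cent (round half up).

€1,841.67

January 1 – August 31, 2028: 8 months at 2.45% → €85,000 × 2.45% × 8/12 = €1,388.3333
September 1 – December 31, 2028: 4 months at 1.6% → €85,000 × 1.6% × 4/12 = €453.3333
Total = €1,841.6667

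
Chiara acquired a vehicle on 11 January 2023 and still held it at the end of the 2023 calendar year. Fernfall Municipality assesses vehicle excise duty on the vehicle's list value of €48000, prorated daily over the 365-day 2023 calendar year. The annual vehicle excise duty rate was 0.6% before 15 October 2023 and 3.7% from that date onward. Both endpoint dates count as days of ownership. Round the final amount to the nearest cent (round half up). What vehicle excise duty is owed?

€598.09

11 January – 14 October 2023: 277 days at 0.6% → €48000 × 0.6% × 277/365 = €218.5644
15 October – 31 December 2023: 78 days at 3.7% → €48000 × 3.7% × 78/365 = €379.5288
Total = €598.0932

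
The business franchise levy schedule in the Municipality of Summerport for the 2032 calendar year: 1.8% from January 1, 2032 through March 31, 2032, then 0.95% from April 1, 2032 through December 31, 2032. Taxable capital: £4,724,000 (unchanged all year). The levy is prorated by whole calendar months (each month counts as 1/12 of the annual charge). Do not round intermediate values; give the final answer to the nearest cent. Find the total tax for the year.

January 1 – March 31, 2032: 3 months at 1.8% → £4,724,000 × 1.8% × 3/12 = £21,258.0000
April 1 – December 31, 2032: 9 months at 0.95% → £4,724,000 × 0.95% × 9/12 = £33,658.5000
Total = £54,916.5000

£54,916.50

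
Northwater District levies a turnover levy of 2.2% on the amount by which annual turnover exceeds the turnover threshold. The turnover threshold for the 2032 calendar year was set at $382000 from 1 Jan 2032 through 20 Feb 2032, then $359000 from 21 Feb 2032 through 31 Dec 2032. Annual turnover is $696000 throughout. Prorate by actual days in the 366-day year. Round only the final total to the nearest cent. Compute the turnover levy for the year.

$7343.49

1 Jan – 20 Feb 2032: 51 days, exemption $382000 → ($696000 − $382000) × 2.2% × 51/366 = $962.5902
21 Feb – 31 Dec 2032: 315 days, exemption $359000 → ($696000 − $359000) × 2.2% × 315/366 = $6380.9016
Total = $7343.4918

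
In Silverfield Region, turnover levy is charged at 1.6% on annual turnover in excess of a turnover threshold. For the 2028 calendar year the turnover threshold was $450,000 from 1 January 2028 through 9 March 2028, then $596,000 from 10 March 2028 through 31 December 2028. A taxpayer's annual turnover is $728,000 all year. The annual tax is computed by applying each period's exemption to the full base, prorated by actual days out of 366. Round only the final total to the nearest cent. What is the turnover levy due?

1 January – 9 March 2028: 69 days, exemption $450,000 → ($728,000 − $450,000) × 1.6% × 69/366 = $838.5574
10 March – 31 December 2028: 297 days, exemption $596,000 → ($728,000 − $596,000) × 1.6% × 297/366 = $1,713.8361
Total = $2,552.3934

$2,552.39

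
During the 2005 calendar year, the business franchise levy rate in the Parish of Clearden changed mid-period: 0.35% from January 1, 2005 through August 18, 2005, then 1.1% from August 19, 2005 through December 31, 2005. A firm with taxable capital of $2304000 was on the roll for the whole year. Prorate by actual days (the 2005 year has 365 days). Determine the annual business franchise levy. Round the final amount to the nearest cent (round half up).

$14455.23

January 1 – August 18, 2005: 230 days at 0.35% → $2304000 × 0.35% × 230/365 = $5081.4247
August 19 – December 31, 2005: 135 days at 1.1% → $2304000 × 1.1% × 135/365 = $9373.8082
Total = $14455.2329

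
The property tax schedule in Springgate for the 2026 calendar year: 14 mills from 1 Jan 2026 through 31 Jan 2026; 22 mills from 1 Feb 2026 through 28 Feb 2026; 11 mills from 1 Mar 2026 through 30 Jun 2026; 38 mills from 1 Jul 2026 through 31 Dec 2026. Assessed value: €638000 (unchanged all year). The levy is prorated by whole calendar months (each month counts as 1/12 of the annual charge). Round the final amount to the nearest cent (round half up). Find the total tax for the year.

1 Jan – 31 Jan 2026: 1 month at 14 mills → €638000 × 1.4% × 1/12 = €744.3333
1 Feb – 28 Feb 2026: 1 month at 22 mills → €638000 × 2.2% × 1/12 = €1169.6667
1 Mar – 30 Jun 2026: 4 months at 11 mills → €638000 × 1.1% × 4/12 = €2339.3333
1 Jul – 31 Dec 2026: 6 months at 38 mills → €638000 × 3.8% × 6/12 = €12122.0000
Total = €16375.3333

€16375.33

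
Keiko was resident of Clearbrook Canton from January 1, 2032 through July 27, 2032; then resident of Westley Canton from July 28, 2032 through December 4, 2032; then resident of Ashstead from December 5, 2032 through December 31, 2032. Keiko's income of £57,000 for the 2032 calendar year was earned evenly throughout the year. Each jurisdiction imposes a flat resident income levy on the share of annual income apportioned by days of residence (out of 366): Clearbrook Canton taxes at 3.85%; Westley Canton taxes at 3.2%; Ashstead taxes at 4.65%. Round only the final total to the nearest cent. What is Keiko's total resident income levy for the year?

Clearbrook Canton, January 1 – July 27, 2032: 209 days → £57,000 × 3.85% × 209/366 = £1,253.1434
Westley Canton, July 28 – December 4, 2032: 130 days → £57,000 × 3.2% × 130/366 = £647.8689
Ashstead, December 5 – December 31, 2032: 27 days → £57,000 × 4.65% × 27/366 = £195.5287
Total = £2,096.5410

£2,096.54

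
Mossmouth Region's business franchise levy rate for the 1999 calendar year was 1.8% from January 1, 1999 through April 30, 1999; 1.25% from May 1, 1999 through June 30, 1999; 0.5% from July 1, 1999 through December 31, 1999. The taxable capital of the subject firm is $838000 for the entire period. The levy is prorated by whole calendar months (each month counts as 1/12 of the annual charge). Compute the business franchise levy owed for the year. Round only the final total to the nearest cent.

$8868.83

January 1 – April 30, 1999: 4 months at 1.8% → $838000 × 1.8% × 4/12 = $5028.0000
May 1 – June 30, 1999: 2 months at 1.25% → $838000 × 1.25% × 2/12 = $1745.8333
July 1 – December 31, 1999: 6 months at 0.5% → $838000 × 0.5% × 6/12 = $2095.0000
Total = $8868.8333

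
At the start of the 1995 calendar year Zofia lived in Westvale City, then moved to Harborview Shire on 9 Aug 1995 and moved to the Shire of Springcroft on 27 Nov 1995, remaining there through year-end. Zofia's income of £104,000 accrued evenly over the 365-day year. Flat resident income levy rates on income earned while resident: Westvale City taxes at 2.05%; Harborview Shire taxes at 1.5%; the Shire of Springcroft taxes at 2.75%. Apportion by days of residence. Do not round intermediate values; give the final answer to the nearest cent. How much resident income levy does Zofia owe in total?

Westvale City, 1 Jan – 8 Aug 1995: 220 days → £104,000 × 2.05% × 220/365 = £1,285.0411
Harborview Shire, 9 Aug – 26 Nov 1995: 110 days → £104,000 × 1.5% × 110/365 = £470.1370
The Shire of Springcroft, 27 Nov – 31 Dec 1995: 35 days → £104,000 × 2.75% × 35/365 = £274.2466
Total = £2,029.4247

£2,029.42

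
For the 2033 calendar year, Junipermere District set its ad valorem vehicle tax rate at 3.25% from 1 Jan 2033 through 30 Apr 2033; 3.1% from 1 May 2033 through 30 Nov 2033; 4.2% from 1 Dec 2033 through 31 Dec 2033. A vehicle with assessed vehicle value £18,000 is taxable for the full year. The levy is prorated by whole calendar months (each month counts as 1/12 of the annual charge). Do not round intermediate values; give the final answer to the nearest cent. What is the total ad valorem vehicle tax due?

1 Jan – 30 Apr 2033: 4 months at 3.25% → £18,000 × 3.25% × 4/12 = £195.0000
1 May – 30 Nov 2033: 7 months at 3.1% → £18,000 × 3.1% × 7/12 = £325.5000
1 Dec – 31 Dec 2033: 1 month at 4.2% → £18,000 × 4.2% × 1/12 = £63.0000
Total = £583.5000

£583.50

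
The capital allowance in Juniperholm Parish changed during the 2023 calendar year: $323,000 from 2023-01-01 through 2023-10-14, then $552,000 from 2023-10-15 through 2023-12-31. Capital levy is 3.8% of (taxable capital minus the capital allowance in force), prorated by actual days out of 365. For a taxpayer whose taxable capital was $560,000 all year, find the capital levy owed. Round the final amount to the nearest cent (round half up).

$7,146.39

2023-01-01 to 2023-10-14: 287 days, exemption $323,000 → ($560,000 − $323,000) × 3.8% × 287/365 = $7,081.4301
2023-10-15 to 2023-12-31: 78 days, exemption $552,000 → ($560,000 − $552,000) × 3.8% × 78/365 = $64.9644
Total = $7,146.3945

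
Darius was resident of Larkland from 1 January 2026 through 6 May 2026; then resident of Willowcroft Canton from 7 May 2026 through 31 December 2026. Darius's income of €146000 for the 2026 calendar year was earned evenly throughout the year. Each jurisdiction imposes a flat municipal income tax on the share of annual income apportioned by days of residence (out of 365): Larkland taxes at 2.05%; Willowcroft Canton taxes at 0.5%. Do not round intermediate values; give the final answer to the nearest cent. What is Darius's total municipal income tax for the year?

Larkland, 1 January – 6 May 2026: 126 days → €146000 × 2.05% × 126/365 = €1033.2000
Willowcroft Canton, 7 May – 31 December 2026: 239 days → €146000 × 0.5% × 239/365 = €478.0000
Total = €1511.2000

€1511.20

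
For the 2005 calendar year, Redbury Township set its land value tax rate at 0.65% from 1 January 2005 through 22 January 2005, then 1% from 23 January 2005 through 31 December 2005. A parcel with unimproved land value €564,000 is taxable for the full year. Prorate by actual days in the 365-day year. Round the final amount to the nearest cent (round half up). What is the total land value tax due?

€5,521.02

1 January – 22 January 2005: 22 days at 0.65% → €564,000 × 0.65% × 22/365 = €220.9644
23 January – 31 December 2005: 343 days at 1% → €564,000 × 1% × 343/365 = €5,300.0548
Total = €5,521.0192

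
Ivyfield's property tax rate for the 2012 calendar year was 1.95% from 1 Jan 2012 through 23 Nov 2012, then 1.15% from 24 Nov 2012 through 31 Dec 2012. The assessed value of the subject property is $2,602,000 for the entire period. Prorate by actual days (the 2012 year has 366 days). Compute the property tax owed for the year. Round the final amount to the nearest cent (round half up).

1 Jan – 23 Nov 2012: 328 days at 1.95% → $2,602,000 × 1.95% × 328/366 = $45,471.0164
24 Nov – 31 Dec 2012: 38 days at 1.15% → $2,602,000 × 1.15% × 38/366 = $3,106.7596
Total = $48,577.7760

$48,577.78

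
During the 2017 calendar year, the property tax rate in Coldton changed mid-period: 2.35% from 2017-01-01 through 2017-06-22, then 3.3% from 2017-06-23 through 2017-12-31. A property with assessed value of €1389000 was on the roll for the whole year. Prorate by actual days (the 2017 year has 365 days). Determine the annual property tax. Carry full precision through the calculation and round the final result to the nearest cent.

2017-01-01 to 2017-06-22: 173 days at 2.35% → €1389000 × 2.35% × 173/365 = €15471.1767
2017-06-23 to 2017-12-31: 192 days at 3.3% → €1389000 × 3.3% × 192/365 = €24111.5178
Total = €39582.6945

€39582.69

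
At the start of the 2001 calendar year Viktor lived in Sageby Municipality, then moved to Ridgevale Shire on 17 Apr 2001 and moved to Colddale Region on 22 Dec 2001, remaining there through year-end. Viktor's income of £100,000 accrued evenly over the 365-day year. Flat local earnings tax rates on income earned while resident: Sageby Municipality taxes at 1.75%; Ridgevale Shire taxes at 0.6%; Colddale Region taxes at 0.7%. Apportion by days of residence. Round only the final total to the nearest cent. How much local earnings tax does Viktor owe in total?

£936.71

Sageby Municipality, 1 Jan – 16 Apr 2001: 106 days → £100,000 × 1.75% × 106/365 = £508.2192
Ridgevale Shire, 17 Apr – 21 Dec 2001: 249 days → £100,000 × 0.6% × 249/365 = £409.3151
Colddale Region, 22 Dec – 31 Dec 2001: 10 days → £100,000 × 0.7% × 10/365 = £19.1781
Total = £936.7123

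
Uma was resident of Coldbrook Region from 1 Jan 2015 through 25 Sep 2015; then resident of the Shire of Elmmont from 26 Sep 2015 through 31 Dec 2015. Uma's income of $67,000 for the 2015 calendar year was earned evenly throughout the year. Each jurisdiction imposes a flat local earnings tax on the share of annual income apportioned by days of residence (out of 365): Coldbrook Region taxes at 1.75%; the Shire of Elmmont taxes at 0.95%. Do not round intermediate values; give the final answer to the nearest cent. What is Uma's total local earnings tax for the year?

Coldbrook Region, 1 Jan – 25 Sep 2015: 268 days → $67,000 × 1.75% × 268/365 = $860.9041
The Shire of Elmmont, 26 Sep – 31 Dec 2015: 97 days → $67,000 × 0.95% × 97/365 = $169.1521
Total = $1,030.0562

$1,030.06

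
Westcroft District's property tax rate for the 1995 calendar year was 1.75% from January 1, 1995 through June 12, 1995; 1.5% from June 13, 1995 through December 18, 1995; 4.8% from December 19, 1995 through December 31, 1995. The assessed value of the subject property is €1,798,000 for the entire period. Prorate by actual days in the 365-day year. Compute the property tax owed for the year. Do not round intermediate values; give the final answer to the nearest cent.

January 1 – June 12, 1995: 163 days at 1.75% → €1,798,000 × 1.75% × 163/365 = €14,051.4932
June 13 – December 18, 1995: 189 days at 1.5% → €1,798,000 × 1.5% × 189/365 = €13,965.2877
December 19 – December 31, 1995: 13 days at 4.8% → €1,798,000 × 4.8% × 13/365 = €3,073.8411
Total = €31,090.6219

€31,090.62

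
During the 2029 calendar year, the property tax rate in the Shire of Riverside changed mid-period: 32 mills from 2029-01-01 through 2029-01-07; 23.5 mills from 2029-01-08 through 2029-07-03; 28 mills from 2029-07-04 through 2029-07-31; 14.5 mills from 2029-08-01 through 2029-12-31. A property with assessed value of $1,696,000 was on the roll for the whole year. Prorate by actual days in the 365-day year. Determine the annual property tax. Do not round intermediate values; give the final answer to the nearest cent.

$34,319.61

2029-01-01 to 2029-01-07: 7 days at 32 mills → $1,696,000 × 3.2% × 7/365 = $1,040.8329
2029-01-08 to 2029-07-03: 177 days at 23.5 mills → $1,696,000 × 2.35% × 177/365 = $19,327.4301
2029-07-04 to 2029-07-31: 28 days at 28 mills → $1,696,000 × 2.8% × 28/365 = $3,642.9151
2029-08-01 to 2029-12-31: 153 days at 14.5 mills → $1,696,000 × 1.45% × 153/365 = $10,308.4274
Total = $34,319.6055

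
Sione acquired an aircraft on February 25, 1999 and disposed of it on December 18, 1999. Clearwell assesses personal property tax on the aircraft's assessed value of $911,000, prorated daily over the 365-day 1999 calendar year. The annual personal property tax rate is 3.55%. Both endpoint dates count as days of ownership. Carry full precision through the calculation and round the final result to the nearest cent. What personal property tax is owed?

$26,315.42

Days held (February 25 – December 18, 1999): 297 out of 365
Tax = $911,000 × 3.55% × 297/365 = $26,315.4205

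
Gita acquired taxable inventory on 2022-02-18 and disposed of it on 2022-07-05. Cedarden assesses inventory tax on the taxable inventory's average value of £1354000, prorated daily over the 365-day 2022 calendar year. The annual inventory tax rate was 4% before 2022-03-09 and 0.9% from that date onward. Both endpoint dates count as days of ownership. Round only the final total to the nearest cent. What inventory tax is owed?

£6792.26

2022-02-18 to 2022-03-08: 19 days at 4% → £1354000 × 4% × 19/365 = £2819.2877
2022-03-09 to 2022-07-05: 119 days at 0.9% → £1354000 × 0.9% × 119/365 = £3972.9699
Total = £6792.2575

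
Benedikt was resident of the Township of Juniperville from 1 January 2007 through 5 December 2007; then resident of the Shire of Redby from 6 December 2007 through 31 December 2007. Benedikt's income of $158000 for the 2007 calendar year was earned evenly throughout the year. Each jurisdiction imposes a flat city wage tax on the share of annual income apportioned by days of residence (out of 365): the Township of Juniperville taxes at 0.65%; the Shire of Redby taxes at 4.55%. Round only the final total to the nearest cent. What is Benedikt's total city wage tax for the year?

$1465.94

The Township of Juniperville, 1 January – 5 December 2007: 339 days → $158000 × 0.65% × 339/365 = $953.8438
The Shire of Redby, 6 December – 31 December 2007: 26 days → $158000 × 4.55% × 26/365 = $512.0932
Total = $1465.9370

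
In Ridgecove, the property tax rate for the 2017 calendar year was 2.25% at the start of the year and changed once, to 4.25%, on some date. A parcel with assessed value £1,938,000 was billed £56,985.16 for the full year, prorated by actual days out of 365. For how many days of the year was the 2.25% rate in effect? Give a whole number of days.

239 days

Let d = days at the first rate; then 365 − d days at the second rate.
£1,938,000 × [2.25%·d + 4.25%·(365−d)] / 365 = £56,985.16
Solving gives d = 239, so the new rate took effect on 28 August 2017.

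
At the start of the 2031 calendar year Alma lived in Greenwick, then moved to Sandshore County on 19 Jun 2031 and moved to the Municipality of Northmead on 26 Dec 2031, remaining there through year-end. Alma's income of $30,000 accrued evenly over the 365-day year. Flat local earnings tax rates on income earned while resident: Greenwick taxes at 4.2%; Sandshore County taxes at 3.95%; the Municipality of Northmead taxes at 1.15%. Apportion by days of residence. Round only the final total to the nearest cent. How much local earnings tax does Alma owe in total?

Greenwick, 1 Jan – 18 Jun 2031: 169 days → $30,000 × 4.2% × 169/365 = $583.3973
Sandshore County, 19 Jun – 25 Dec 2031: 190 days → $30,000 × 3.95% × 190/365 = $616.8493
The Municipality of Northmead, 26 Dec – 31 Dec 2031: 6 days → $30,000 × 1.15% × 6/365 = $5.6712
Total = $1,205.9178

$1,205.92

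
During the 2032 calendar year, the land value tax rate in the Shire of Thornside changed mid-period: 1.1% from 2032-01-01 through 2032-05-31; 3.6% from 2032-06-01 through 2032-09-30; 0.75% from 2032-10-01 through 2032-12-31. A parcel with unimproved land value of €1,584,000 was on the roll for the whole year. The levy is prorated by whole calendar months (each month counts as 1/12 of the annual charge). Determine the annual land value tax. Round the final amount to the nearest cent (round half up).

€29,238.00

2032-01-01 to 2032-05-31: 5 months at 1.1% → €1,584,000 × 1.1% × 5/12 = €7,260.0000
2032-06-01 to 2032-09-30: 4 months at 3.6% → €1,584,000 × 3.6% × 4/12 = €19,008.0000
2032-10-01 to 2032-12-31: 3 months at 0.75% → €1,584,000 × 0.75% × 3/12 = €2,970.0000
Total = €29,238.0000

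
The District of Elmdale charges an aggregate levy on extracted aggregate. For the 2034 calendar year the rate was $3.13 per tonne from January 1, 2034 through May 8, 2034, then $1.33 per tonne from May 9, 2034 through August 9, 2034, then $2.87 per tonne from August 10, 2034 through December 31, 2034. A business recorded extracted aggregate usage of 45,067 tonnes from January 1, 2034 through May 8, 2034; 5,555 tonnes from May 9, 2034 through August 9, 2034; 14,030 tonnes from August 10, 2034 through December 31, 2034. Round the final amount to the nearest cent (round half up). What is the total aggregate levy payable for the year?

$188,713.96

January 1 – May 8, 2034: 45,067 tonnes at $3.13/tonne → $141,059.71
May 9 – August 9, 2034: 5,555 tonnes at $1.33/tonne → $7,388.15
August 10 – December 31, 2034: 14,030 tonnes at $2.87/tonne → $40,266.10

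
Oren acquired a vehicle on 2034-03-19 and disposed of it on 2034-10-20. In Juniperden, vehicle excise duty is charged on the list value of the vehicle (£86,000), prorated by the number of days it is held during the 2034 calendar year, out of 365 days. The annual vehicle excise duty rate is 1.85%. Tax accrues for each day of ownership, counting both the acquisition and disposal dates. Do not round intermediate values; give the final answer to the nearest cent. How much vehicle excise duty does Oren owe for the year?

£941.52

Days held (2034-03-19 to 2034-10-20): 216 out of 365
Tax = £86,000 × 1.85% × 216/365 = £941.5233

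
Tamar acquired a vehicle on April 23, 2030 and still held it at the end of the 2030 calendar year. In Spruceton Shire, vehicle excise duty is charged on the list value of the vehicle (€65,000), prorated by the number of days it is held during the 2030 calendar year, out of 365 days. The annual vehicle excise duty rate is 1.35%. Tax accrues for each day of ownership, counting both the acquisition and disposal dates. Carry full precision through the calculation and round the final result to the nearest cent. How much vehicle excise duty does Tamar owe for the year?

€608.24

Days held (April 23 – December 31, 2030): 253 out of 365
Tax = €65,000 × 1.35% × 253/365 = €608.2397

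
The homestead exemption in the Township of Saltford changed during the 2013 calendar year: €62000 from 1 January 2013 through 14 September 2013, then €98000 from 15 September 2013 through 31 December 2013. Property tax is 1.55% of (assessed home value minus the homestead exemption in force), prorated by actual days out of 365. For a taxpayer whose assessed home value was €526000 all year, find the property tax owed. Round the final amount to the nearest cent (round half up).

1 January – 14 September 2013: 257 days, exemption €62000 → (€526000 − €62000) × 1.55% × 257/365 = €5063.9562
15 September – 31 December 2013: 108 days, exemption €98000 → (€526000 − €98000) × 1.55% × 108/365 = €1962.9370
Total = €7026.8932

€7026.89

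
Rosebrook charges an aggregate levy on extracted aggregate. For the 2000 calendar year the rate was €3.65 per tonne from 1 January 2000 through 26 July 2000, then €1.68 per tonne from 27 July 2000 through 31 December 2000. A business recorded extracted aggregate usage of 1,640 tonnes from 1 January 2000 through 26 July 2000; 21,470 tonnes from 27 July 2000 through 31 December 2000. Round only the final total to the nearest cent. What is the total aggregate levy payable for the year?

€42055.60

1 January – 26 July 2000: 1,640 tonnes at €3.65/tonne → €5986.00
27 July – 31 December 2000: 21,470 tonnes at €1.68/tonne → €36069.60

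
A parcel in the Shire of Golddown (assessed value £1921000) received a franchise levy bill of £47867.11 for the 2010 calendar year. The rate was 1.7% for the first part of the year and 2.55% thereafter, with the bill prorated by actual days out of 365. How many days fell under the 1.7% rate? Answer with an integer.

25 days

Let d = days at the first rate; then 365 − d days at the second rate.
£1921000 × [1.7%·d + 2.55%·(365−d)] / 365 = £47867.11
Solving gives d = 25, so the new rate took effect on 26 January 2010.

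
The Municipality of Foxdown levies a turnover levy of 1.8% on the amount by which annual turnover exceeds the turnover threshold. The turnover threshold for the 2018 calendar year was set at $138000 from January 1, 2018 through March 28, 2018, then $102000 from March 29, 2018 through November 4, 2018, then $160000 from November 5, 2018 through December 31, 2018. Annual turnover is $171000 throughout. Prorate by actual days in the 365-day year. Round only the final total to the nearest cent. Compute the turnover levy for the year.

January 1 – March 28, 2018: 87 days, exemption $138000 → ($171000 − $138000) × 1.8% × 87/365 = $141.5836
March 29 – November 4, 2018: 221 days, exemption $102000 → ($171000 − $102000) × 1.8% × 221/365 = $752.0055
November 5 – December 31, 2018: 57 days, exemption $160000 → ($171000 − $160000) × 1.8% × 57/365 = $30.9205
Total = $924.5096

$924.51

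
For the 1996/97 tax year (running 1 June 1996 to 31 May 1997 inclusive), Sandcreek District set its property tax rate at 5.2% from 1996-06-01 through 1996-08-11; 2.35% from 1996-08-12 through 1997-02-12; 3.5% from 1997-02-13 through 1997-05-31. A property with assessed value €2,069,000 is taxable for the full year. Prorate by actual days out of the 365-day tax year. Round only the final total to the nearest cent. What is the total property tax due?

€67,293.52

1996-06-01 to 1996-08-11: 72 days at 5.2% → €2,069,000 × 5.2% × 72/365 = €21,222.8384
1996-08-12 to 1997-02-12: 185 days at 2.35% → €2,069,000 × 2.35% × 185/365 = €24,643.7740
1997-02-13 to 1997-05-31: 108 days at 3.5% → €2,069,000 × 3.5% × 108/365 = €21,426.9041
Total = €67,293.5164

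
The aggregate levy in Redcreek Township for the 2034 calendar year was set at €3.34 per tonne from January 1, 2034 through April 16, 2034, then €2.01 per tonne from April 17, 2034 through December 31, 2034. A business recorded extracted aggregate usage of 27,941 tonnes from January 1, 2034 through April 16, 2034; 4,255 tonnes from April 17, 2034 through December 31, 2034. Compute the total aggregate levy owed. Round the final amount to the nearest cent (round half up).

€101,875.49

January 1 – April 16, 2034: 27,941 tonnes at €3.34/tonne → €93,322.94
April 17 – December 31, 2034: 4,255 tonnes at €2.01/tonne → €8,552.55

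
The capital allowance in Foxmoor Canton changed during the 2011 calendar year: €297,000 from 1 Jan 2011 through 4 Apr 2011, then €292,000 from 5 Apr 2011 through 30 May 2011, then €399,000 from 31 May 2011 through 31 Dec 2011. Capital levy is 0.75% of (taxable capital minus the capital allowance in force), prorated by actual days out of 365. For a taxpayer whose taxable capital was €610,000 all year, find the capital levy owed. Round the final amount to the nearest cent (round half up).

€1,902.64

1 Jan – 4 Apr 2011: 94 days, exemption €297,000 → (€610,000 − €297,000) × 0.75% × 94/365 = €604.5616
5 Apr – 30 May 2011: 56 days, exemption €292,000 → (€610,000 − €292,000) × 0.75% × 56/365 = €365.9178
31 May – 31 Dec 2011: 215 days, exemption €399,000 → (€610,000 − €399,000) × 0.75% × 215/365 = €932.1575
Total = €1,902.6370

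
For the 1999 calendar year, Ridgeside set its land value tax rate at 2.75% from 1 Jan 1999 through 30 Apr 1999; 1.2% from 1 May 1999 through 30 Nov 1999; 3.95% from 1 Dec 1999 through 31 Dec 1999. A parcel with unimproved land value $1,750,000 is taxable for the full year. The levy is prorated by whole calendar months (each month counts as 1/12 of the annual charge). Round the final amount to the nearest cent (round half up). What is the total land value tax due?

$34,052.08

1 Jan – 30 Apr 1999: 4 months at 2.75% → $1,750,000 × 2.75% × 4/12 = $16,041.6667
1 May – 30 Nov 1999: 7 months at 1.2% → $1,750,000 × 1.2% × 7/12 = $12,250.0000
1 Dec – 31 Dec 1999: 1 month at 3.95% → $1,750,000 × 3.95% × 1/12 = $5,760.4167
Total = $34,052.0833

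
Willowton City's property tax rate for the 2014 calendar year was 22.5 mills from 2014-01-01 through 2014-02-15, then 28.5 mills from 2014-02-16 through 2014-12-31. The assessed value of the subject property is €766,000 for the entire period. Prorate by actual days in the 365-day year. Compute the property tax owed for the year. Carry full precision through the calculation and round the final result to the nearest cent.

€21,251.78

2014-01-01 to 2014-02-15: 46 days at 22.5 mills → €766,000 × 2.25% × 46/365 = €2,172.0822
2014-02-16 to 2014-12-31: 319 days at 28.5 mills → €766,000 × 2.85% × 319/365 = €19,079.6959
Total = €21,251.7781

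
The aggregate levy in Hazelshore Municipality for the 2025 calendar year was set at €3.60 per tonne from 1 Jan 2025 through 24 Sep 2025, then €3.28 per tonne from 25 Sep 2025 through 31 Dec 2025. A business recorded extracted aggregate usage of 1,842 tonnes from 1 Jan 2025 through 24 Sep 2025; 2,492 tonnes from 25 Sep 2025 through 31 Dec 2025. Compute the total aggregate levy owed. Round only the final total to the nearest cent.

€14804.96

1 Jan – 24 Sep 2025: 1,842 tonnes at €3.60/tonne → €6631.20
25 Sep – 31 Dec 2025: 2,492 tonnes at €3.28/tonne → €8173.76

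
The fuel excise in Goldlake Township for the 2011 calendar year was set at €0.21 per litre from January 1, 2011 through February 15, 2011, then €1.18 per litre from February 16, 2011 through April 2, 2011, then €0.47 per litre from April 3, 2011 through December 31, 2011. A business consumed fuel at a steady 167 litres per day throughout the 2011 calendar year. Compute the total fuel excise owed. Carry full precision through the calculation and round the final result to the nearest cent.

€32,105.75

January 1 – February 15, 2011: 46 days × 167 litres/day = 7,682 litres at €0.21/litre → €1,613.22
February 16 – April 2, 2011: 46 days × 167 litres/day = 7,682 litres at €1.18/litre → €9,064.76
April 3 – December 31, 2011: 273 days × 167 litres/day = 45,591 litres at €0.47/litre → €21,427.77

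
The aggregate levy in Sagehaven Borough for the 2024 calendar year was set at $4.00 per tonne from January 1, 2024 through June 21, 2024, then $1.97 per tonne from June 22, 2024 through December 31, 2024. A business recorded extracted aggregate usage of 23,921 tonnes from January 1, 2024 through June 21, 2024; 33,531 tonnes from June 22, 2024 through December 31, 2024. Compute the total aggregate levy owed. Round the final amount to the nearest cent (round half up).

$161,740.07

January 1 – June 21, 2024: 23,921 tonnes at $4.00/tonne → $95,684.00
June 22 – December 31, 2024: 33,531 tonnes at $1.97/tonne → $66,056.07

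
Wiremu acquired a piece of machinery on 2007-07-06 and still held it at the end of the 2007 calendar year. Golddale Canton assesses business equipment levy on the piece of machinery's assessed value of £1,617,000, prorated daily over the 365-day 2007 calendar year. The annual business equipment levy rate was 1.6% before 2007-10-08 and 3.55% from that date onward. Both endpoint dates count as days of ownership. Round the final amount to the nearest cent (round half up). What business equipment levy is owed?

£20,030.86

2007-07-06 to 2007-10-07: 94 days at 1.6% → £1,617,000 × 1.6% × 94/365 = £6,662.9260
2007-10-08 to 2007-12-31: 85 days at 3.55% → £1,617,000 × 3.55% × 85/365 = £13,367.9384
Total = £20,030.8644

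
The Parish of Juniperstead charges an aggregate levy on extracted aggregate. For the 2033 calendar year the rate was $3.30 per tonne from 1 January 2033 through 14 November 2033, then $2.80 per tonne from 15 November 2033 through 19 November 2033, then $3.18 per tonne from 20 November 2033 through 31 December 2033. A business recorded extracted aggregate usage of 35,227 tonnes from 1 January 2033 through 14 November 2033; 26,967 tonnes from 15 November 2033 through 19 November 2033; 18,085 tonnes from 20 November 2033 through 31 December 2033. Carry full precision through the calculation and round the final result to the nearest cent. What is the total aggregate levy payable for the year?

$249,267.00

1 January – 14 November 2033: 35,227 tonnes at $3.30/tonne → $116,249.10
15 November – 19 November 2033: 26,967 tonnes at $2.80/tonne → $75,507.60
20 November – 31 December 2033: 18,085 tonnes at $3.18/tonne → $57,510.30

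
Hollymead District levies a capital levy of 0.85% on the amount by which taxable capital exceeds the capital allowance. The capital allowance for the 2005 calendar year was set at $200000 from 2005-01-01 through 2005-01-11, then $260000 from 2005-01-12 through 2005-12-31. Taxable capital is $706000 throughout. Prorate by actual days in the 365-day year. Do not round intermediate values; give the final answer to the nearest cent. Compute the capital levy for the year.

2005-01-01 to 2005-01-11: 11 days, exemption $200000 → ($706000 − $200000) × 0.85% × 11/365 = $129.6192
2005-01-12 to 2005-12-31: 354 days, exemption $260000 → ($706000 − $260000) × 0.85% × 354/365 = $3676.7507
Total = $3806.3699

$3806.37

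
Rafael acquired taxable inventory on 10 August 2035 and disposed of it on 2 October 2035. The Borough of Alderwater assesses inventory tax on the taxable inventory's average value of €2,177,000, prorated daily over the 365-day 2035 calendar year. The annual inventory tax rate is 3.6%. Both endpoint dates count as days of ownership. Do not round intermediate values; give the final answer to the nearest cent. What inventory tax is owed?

Days held (10 August – 2 October 2035): 54 out of 365
Tax = €2,177,000 × 3.6% × 54/365 = €11,594.7616

€11,594.76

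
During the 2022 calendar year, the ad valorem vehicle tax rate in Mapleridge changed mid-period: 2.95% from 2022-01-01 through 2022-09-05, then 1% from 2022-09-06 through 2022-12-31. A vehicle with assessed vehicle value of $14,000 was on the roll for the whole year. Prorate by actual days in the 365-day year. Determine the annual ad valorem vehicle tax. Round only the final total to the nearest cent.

$325.49

2022-01-01 to 2022-09-05: 248 days at 2.95% → $14,000 × 2.95% × 248/365 = $280.6137
2022-09-06 to 2022-12-31: 117 days at 1% → $14,000 × 1% × 117/365 = $44.8767
Total = $325.4904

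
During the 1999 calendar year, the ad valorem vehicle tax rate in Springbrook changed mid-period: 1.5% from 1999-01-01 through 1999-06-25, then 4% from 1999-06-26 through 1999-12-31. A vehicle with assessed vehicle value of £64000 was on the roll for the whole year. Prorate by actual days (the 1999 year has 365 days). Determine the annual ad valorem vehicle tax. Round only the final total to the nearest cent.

1999-01-01 to 1999-06-25: 176 days at 1.5% → £64000 × 1.5% × 176/365 = £462.9041
1999-06-26 to 1999-12-31: 189 days at 4% → £64000 × 4% × 189/365 = £1325.5890
Total = £1788.4932

£1788.49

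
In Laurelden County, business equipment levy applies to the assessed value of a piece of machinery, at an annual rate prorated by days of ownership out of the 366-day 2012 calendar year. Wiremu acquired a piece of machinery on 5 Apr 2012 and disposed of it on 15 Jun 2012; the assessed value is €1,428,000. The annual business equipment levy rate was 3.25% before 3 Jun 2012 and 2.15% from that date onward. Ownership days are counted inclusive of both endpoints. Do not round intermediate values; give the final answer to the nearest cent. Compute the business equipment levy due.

5 Apr – 2 Jun 2012: 59 days at 3.25% → €1,428,000 × 3.25% × 59/366 = €7,481.3934
3 Jun – 15 Jun 2012: 13 days at 2.15% → €1,428,000 × 2.15% × 13/366 = €1,090.5082
Total = €8,571.9016

€8,571.90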